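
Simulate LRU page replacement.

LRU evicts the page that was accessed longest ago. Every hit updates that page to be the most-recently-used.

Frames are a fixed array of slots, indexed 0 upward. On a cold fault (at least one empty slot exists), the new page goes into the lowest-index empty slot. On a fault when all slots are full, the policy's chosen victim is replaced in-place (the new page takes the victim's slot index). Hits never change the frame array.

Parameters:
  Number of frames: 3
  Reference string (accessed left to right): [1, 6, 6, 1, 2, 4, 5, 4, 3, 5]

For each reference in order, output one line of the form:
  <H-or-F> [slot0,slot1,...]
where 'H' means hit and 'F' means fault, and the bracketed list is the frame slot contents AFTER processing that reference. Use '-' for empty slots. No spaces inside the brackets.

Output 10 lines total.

F [1,-,-]
F [1,6,-]
H [1,6,-]
H [1,6,-]
F [1,6,2]
F [1,4,2]
F [5,4,2]
H [5,4,2]
F [5,4,3]
H [5,4,3]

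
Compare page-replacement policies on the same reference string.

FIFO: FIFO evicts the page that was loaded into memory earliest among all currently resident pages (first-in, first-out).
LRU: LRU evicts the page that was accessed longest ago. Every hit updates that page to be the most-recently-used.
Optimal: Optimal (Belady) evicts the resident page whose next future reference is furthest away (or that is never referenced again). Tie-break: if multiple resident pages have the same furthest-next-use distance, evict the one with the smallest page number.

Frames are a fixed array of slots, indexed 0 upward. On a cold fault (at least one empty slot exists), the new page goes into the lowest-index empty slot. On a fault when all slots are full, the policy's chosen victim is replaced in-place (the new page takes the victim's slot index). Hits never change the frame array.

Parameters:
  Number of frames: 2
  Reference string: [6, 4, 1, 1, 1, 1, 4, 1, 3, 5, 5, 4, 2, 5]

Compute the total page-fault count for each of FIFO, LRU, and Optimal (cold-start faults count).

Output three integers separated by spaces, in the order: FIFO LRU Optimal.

Answer: 8 8 6

Derivation:
--- FIFO ---
  step 0: ref 6 -> FAULT, frames=[6,-] (faults so far: 1)
  step 1: ref 4 -> FAULT, frames=[6,4] (faults so far: 2)
  step 2: ref 1 -> FAULT, evict 6, frames=[1,4] (faults so far: 3)
  step 3: ref 1 -> HIT, frames=[1,4] (faults so far: 3)
  step 4: ref 1 -> HIT, frames=[1,4] (faults so far: 3)
  step 5: ref 1 -> HIT, frames=[1,4] (faults so far: 3)
  step 6: ref 4 -> HIT, frames=[1,4] (faults so far: 3)
  step 7: ref 1 -> HIT, frames=[1,4] (faults so far: 3)
  step 8: ref 3 -> FAULT, evict 4, frames=[1,3] (faults so far: 4)
  step 9: ref 5 -> FAULT, evict 1, frames=[5,3] (faults so far: 5)
  step 10: ref 5 -> HIT, frames=[5,3] (faults so far: 5)
  step 11: ref 4 -> FAULT, evict 3, frames=[5,4] (faults so far: 6)
  step 12: ref 2 -> FAULT, evict 5, frames=[2,4] (faults so far: 7)
  step 13: ref 5 -> FAULT, evict 4, frames=[2,5] (faults so far: 8)
  FIFO total faults: 8
--- LRU ---
  step 0: ref 6 -> FAULT, frames=[6,-] (faults so far: 1)
  step 1: ref 4 -> FAULT, frames=[6,4] (faults so far: 2)
  step 2: ref 1 -> FAULT, evict 6, frames=[1,4] (faults so far: 3)
  step 3: ref 1 -> HIT, frames=[1,4] (faults so far: 3)
  step 4: ref 1 -> HIT, frames=[1,4] (faults so far: 3)
  step 5: ref 1 -> HIT, frames=[1,4] (faults so far: 3)
  step 6: ref 4 -> HIT, frames=[1,4] (faults so far: 3)
  step 7: ref 1 -> HIT, frames=[1,4] (faults so far: 3)
  step 8: ref 3 -> FAULT, evict 4, frames=[1,3] (faults so far: 4)
  step 9: ref 5 -> FAULT, evict 1, frames=[5,3] (faults so far: 5)
  step 10: ref 5 -> HIT, frames=[5,3] (faults so far: 5)
  step 11: ref 4 -> FAULT, evict 3, frames=[5,4] (faults so far: 6)
  step 12: ref 2 -> FAULT, evict 5, frames=[2,4] (faults so far: 7)
  step 13: ref 5 -> FAULT, evict 4, frames=[2,5] (faults so far: 8)
  LRU total faults: 8
--- Optimal ---
  step 0: ref 6 -> FAULT, frames=[6,-] (faults so far: 1)
  step 1: ref 4 -> FAULT, frames=[6,4] (faults so far: 2)
  step 2: ref 1 -> FAULT, evict 6, frames=[1,4] (faults so far: 3)
  step 3: ref 1 -> HIT, frames=[1,4] (faults so far: 3)
  step 4: ref 1 -> HIT, frames=[1,4] (faults so far: 3)
  step 5: ref 1 -> HIT, frames=[1,4] (faults so far: 3)
  step 6: ref 4 -> HIT, frames=[1,4] (faults so far: 3)
  step 7: ref 1 -> HIT, frames=[1,4] (faults so far: 3)
  step 8: ref 3 -> FAULT, evict 1, frames=[3,4] (faults so far: 4)
  step 9: ref 5 -> FAULT, evict 3, frames=[5,4] (faults so far: 5)
  step 10: ref 5 -> HIT, frames=[5,4] (faults so far: 5)
  step 11: ref 4 -> HIT, frames=[5,4] (faults so far: 5)
  step 12: ref 2 -> FAULT, evict 4, frames=[5,2] (faults so far: 6)
  step 13: ref 5 -> HIT, frames=[5,2] (faults so far: 6)
  Optimal total faults: 6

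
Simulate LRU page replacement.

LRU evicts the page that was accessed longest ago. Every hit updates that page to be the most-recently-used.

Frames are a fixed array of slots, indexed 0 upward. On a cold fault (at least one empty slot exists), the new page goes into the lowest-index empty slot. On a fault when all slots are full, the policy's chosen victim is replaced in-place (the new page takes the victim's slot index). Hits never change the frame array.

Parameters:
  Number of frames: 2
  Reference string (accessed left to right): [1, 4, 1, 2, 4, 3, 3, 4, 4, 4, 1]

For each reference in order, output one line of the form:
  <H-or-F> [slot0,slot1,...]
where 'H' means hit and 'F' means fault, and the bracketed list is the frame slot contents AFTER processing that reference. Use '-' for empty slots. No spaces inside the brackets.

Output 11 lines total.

F [1,-]
F [1,4]
H [1,4]
F [1,2]
F [4,2]
F [4,3]
H [4,3]
H [4,3]
H [4,3]
H [4,3]
F [4,1]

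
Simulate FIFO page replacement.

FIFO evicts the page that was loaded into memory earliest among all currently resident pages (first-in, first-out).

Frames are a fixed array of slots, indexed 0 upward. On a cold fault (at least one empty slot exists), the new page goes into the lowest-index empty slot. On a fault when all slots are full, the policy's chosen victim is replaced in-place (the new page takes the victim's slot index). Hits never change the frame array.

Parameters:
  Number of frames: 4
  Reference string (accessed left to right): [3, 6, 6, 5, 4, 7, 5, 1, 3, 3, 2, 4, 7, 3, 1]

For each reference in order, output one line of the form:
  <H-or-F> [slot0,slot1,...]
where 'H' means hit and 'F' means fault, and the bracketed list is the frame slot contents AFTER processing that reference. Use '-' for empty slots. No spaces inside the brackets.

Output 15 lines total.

F [3,-,-,-]
F [3,6,-,-]
H [3,6,-,-]
F [3,6,5,-]
F [3,6,5,4]
F [7,6,5,4]
H [7,6,5,4]
F [7,1,5,4]
F [7,1,3,4]
H [7,1,3,4]
F [7,1,3,2]
F [4,1,3,2]
F [4,7,3,2]
H [4,7,3,2]
F [4,7,1,2]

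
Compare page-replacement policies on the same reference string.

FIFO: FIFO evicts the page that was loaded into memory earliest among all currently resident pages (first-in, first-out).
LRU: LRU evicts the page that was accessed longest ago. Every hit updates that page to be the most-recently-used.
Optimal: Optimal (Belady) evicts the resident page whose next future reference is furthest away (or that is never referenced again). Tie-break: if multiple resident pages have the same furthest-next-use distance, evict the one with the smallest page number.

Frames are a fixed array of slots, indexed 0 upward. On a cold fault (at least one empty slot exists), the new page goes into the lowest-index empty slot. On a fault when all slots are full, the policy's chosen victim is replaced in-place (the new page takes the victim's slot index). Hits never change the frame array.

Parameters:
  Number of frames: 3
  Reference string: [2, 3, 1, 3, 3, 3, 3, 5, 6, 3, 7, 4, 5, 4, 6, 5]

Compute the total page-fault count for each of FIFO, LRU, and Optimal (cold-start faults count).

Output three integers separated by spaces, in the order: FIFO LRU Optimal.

--- FIFO ---
  step 0: ref 2 -> FAULT, frames=[2,-,-] (faults so far: 1)
  step 1: ref 3 -> FAULT, frames=[2,3,-] (faults so far: 2)
  step 2: ref 1 -> FAULT, frames=[2,3,1] (faults so far: 3)
  step 3: ref 3 -> HIT, frames=[2,3,1] (faults so far: 3)
  step 4: ref 3 -> HIT, frames=[2,3,1] (faults so far: 3)
  step 5: ref 3 -> HIT, frames=[2,3,1] (faults so far: 3)
  step 6: ref 3 -> HIT, frames=[2,3,1] (faults so far: 3)
  step 7: ref 5 -> FAULT, evict 2, frames=[5,3,1] (faults so far: 4)
  step 8: ref 6 -> FAULT, evict 3, frames=[5,6,1] (faults so far: 5)
  step 9: ref 3 -> FAULT, evict 1, frames=[5,6,3] (faults so far: 6)
  step 10: ref 7 -> FAULT, evict 5, frames=[7,6,3] (faults so far: 7)
  step 11: ref 4 -> FAULT, evict 6, frames=[7,4,3] (faults so far: 8)
  step 12: ref 5 -> FAULT, evict 3, frames=[7,4,5] (faults so far: 9)
  step 13: ref 4 -> HIT, frames=[7,4,5] (faults so far: 9)
  step 14: ref 6 -> FAULT, evict 7, frames=[6,4,5] (faults so far: 10)
  step 15: ref 5 -> HIT, frames=[6,4,5] (faults so far: 10)
  FIFO total faults: 10
--- LRU ---
  step 0: ref 2 -> FAULT, frames=[2,-,-] (faults so far: 1)
  step 1: ref 3 -> FAULT, frames=[2,3,-] (faults so far: 2)
  step 2: ref 1 -> FAULT, frames=[2,3,1] (faults so far: 3)
  step 3: ref 3 -> HIT, frames=[2,3,1] (faults so far: 3)
  step 4: ref 3 -> HIT, frames=[2,3,1] (faults so far: 3)
  step 5: ref 3 -> HIT, frames=[2,3,1] (faults so far: 3)
  step 6: ref 3 -> HIT, frames=[2,3,1] (faults so far: 3)
  step 7: ref 5 -> FAULT, evict 2, frames=[5,3,1] (faults so far: 4)
  step 8: ref 6 -> FAULT, evict 1, frames=[5,3,6] (faults so far: 5)
  step 9: ref 3 -> HIT, frames=[5,3,6] (faults so far: 5)
  step 10: ref 7 -> FAULT, evict 5, frames=[7,3,6] (faults so far: 6)
  step 11: ref 4 -> FAULT, evict 6, frames=[7,3,4] (faults so far: 7)
  step 12: ref 5 -> FAULT, evict 3, frames=[7,5,4] (faults so far: 8)
  step 13: ref 4 -> HIT, frames=[7,5,4] (faults so far: 8)
  step 14: ref 6 -> FAULT, evict 7, frames=[6,5,4] (faults so far: 9)
  step 15: ref 5 -> HIT, frames=[6,5,4] (faults so far: 9)
  LRU total faults: 9
--- Optimal ---
  step 0: ref 2 -> FAULT, frames=[2,-,-] (faults so far: 1)
  step 1: ref 3 -> FAULT, frames=[2,3,-] (faults so far: 2)
  step 2: ref 1 -> FAULT, frames=[2,3,1] (faults so far: 3)
  step 3: ref 3 -> HIT, frames=[2,3,1] (faults so far: 3)
  step 4: ref 3 -> HIT, frames=[2,3,1] (faults so far: 3)
  step 5: ref 3 -> HIT, frames=[2,3,1] (faults so far: 3)
  step 6: ref 3 -> HIT, frames=[2,3,1] (faults so far: 3)
  step 7: ref 5 -> FAULT, evict 1, frames=[2,3,5] (faults so far: 4)
  step 8: ref 6 -> FAULT, evict 2, frames=[6,3,5] (faults so far: 5)
  step 9: ref 3 -> HIT, frames=[6,3,5] (faults so far: 5)
  step 10: ref 7 -> FAULT, evict 3, frames=[6,7,5] (faults so far: 6)
  step 11: ref 4 -> FAULT, evict 7, frames=[6,4,5] (faults so far: 7)
  step 12: ref 5 -> HIT, frames=[6,4,5] (faults so far: 7)
  step 13: ref 4 -> HIT, frames=[6,4,5] (faults so far: 7)
  step 14: ref 6 -> HIT, frames=[6,4,5] (faults so far: 7)
  step 15: ref 5 -> HIT, frames=[6,4,5] (faults so far: 7)
  Optimal total faults: 7

Answer: 10 9 7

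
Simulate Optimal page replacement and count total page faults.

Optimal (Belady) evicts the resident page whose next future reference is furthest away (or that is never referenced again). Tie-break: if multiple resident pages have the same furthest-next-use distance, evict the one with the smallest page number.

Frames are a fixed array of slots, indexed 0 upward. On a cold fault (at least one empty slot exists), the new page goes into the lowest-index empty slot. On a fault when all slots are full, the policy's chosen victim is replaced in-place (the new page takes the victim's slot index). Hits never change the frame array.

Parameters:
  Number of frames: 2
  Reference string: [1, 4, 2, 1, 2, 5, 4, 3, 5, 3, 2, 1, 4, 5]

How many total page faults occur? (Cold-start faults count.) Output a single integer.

Answer: 9

Derivation:
Step 0: ref 1 → FAULT, frames=[1,-]
Step 1: ref 4 → FAULT, frames=[1,4]
Step 2: ref 2 → FAULT (evict 4), frames=[1,2]
Step 3: ref 1 → HIT, frames=[1,2]
Step 4: ref 2 → HIT, frames=[1,2]
Step 5: ref 5 → FAULT (evict 1), frames=[5,2]
Step 6: ref 4 → FAULT (evict 2), frames=[5,4]
Step 7: ref 3 → FAULT (evict 4), frames=[5,3]
Step 8: ref 5 → HIT, frames=[5,3]
Step 9: ref 3 → HIT, frames=[5,3]
Step 10: ref 2 → FAULT (evict 3), frames=[5,2]
Step 11: ref 1 → FAULT (evict 2), frames=[5,1]
Step 12: ref 4 → FAULT (evict 1), frames=[5,4]
Step 13: ref 5 → HIT, frames=[5,4]
Total faults: 9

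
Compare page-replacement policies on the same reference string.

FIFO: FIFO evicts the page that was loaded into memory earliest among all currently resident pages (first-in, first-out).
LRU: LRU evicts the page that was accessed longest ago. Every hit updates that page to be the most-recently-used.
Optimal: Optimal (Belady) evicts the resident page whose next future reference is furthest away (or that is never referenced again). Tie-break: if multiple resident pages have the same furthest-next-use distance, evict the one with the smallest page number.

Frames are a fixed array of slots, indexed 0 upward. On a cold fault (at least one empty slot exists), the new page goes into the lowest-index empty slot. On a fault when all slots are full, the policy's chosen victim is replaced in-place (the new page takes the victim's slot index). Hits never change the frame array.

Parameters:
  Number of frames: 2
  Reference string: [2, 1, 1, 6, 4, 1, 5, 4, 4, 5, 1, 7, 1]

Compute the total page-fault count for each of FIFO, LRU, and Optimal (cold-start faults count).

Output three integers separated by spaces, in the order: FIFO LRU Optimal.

Answer: 9 9 7

Derivation:
--- FIFO ---
  step 0: ref 2 -> FAULT, frames=[2,-] (faults so far: 1)
  step 1: ref 1 -> FAULT, frames=[2,1] (faults so far: 2)
  step 2: ref 1 -> HIT, frames=[2,1] (faults so far: 2)
  step 3: ref 6 -> FAULT, evict 2, frames=[6,1] (faults so far: 3)
  step 4: ref 4 -> FAULT, evict 1, frames=[6,4] (faults so far: 4)
  step 5: ref 1 -> FAULT, evict 6, frames=[1,4] (faults so far: 5)
  step 6: ref 5 -> FAULT, evict 4, frames=[1,5] (faults so far: 6)
  step 7: ref 4 -> FAULT, evict 1, frames=[4,5] (faults so far: 7)
  step 8: ref 4 -> HIT, frames=[4,5] (faults so far: 7)
  step 9: ref 5 -> HIT, frames=[4,5] (faults so far: 7)
  step 10: ref 1 -> FAULT, evict 5, frames=[4,1] (faults so far: 8)
  step 11: ref 7 -> FAULT, evict 4, frames=[7,1] (faults so far: 9)
  step 12: ref 1 -> HIT, frames=[7,1] (faults so far: 9)
  FIFO total faults: 9
--- LRU ---
  step 0: ref 2 -> FAULT, frames=[2,-] (faults so far: 1)
  step 1: ref 1 -> FAULT, frames=[2,1] (faults so far: 2)
  step 2: ref 1 -> HIT, frames=[2,1] (faults so far: 2)
  step 3: ref 6 -> FAULT, evict 2, frames=[6,1] (faults so far: 3)
  step 4: ref 4 -> FAULT, evict 1, frames=[6,4] (faults so far: 4)
  step 5: ref 1 -> FAULT, evict 6, frames=[1,4] (faults so far: 5)
  step 6: ref 5 -> FAULT, evict 4, frames=[1,5] (faults so far: 6)
  step 7: ref 4 -> FAULT, evict 1, frames=[4,5] (faults so far: 7)
  step 8: ref 4 -> HIT, frames=[4,5] (faults so far: 7)
  step 9: ref 5 -> HIT, frames=[4,5] (faults so far: 7)
  step 10: ref 1 -> FAULT, evict 4, frames=[1,5] (faults so far: 8)
  step 11: ref 7 -> FAULT, evict 5, frames=[1,7] (faults so far: 9)
  step 12: ref 1 -> HIT, frames=[1,7] (faults so far: 9)
  LRU total faults: 9
--- Optimal ---
  step 0: ref 2 -> FAULT, frames=[2,-] (faults so far: 1)
  step 1: ref 1 -> FAULT, frames=[2,1] (faults so far: 2)
  step 2: ref 1 -> HIT, frames=[2,1] (faults so far: 2)
  step 3: ref 6 -> FAULT, evict 2, frames=[6,1] (faults so far: 3)
  step 4: ref 4 -> FAULT, evict 6, frames=[4,1] (faults so far: 4)
  step 5: ref 1 -> HIT, frames=[4,1] (faults so far: 4)
  step 6: ref 5 -> FAULT, evict 1, frames=[4,5] (faults so far: 5)
  step 7: ref 4 -> HIT, frames=[4,5] (faults so far: 5)
  step 8: ref 4 -> HIT, frames=[4,5] (faults so far: 5)
  step 9: ref 5 -> HIT, frames=[4,5] (faults so far: 5)
  step 10: ref 1 -> FAULT, evict 4, frames=[1,5] (faults so far: 6)
  step 11: ref 7 -> FAULT, evict 5, frames=[1,7] (faults so far: 7)
  step 12: ref 1 -> HIT, frames=[1,7] (faults so far: 7)
  Optimal total faults: 7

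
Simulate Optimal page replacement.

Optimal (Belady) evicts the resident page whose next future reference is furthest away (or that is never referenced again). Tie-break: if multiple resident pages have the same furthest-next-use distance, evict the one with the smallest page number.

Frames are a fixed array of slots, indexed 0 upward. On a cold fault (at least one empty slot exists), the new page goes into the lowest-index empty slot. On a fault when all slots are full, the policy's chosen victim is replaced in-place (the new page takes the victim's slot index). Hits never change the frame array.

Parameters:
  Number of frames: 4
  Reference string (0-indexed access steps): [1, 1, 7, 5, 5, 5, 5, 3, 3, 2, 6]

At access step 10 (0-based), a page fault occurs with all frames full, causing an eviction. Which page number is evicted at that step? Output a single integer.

Answer: 2

Derivation:
Step 0: ref 1 -> FAULT, frames=[1,-,-,-]
Step 1: ref 1 -> HIT, frames=[1,-,-,-]
Step 2: ref 7 -> FAULT, frames=[1,7,-,-]
Step 3: ref 5 -> FAULT, frames=[1,7,5,-]
Step 4: ref 5 -> HIT, frames=[1,7,5,-]
Step 5: ref 5 -> HIT, frames=[1,7,5,-]
Step 6: ref 5 -> HIT, frames=[1,7,5,-]
Step 7: ref 3 -> FAULT, frames=[1,7,5,3]
Step 8: ref 3 -> HIT, frames=[1,7,5,3]
Step 9: ref 2 -> FAULT, evict 1, frames=[2,7,5,3]
Step 10: ref 6 -> FAULT, evict 2, frames=[6,7,5,3]
At step 10: evicted page 2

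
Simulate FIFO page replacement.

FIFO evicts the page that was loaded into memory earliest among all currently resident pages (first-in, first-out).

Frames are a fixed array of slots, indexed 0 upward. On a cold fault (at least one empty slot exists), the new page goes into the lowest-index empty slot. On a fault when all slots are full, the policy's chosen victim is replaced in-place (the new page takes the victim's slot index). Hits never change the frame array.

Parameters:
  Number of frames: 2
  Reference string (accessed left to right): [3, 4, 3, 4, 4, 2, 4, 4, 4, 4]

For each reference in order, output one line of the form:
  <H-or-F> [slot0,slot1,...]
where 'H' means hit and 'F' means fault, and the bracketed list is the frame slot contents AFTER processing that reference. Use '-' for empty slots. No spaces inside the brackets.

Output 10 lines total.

F [3,-]
F [3,4]
H [3,4]
H [3,4]
H [3,4]
F [2,4]
H [2,4]
H [2,4]
H [2,4]
H [2,4]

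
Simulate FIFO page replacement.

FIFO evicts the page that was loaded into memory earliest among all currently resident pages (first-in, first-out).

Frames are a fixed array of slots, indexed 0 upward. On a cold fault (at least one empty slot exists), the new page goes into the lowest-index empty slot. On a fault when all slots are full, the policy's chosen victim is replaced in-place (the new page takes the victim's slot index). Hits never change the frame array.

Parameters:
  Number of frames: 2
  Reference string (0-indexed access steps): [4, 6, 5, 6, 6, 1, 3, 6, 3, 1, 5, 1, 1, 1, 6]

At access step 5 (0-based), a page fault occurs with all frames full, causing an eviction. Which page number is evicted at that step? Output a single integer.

Answer: 6

Derivation:
Step 0: ref 4 -> FAULT, frames=[4,-]
Step 1: ref 6 -> FAULT, frames=[4,6]
Step 2: ref 5 -> FAULT, evict 4, frames=[5,6]
Step 3: ref 6 -> HIT, frames=[5,6]
Step 4: ref 6 -> HIT, frames=[5,6]
Step 5: ref 1 -> FAULT, evict 6, frames=[5,1]
At step 5: evicted page 6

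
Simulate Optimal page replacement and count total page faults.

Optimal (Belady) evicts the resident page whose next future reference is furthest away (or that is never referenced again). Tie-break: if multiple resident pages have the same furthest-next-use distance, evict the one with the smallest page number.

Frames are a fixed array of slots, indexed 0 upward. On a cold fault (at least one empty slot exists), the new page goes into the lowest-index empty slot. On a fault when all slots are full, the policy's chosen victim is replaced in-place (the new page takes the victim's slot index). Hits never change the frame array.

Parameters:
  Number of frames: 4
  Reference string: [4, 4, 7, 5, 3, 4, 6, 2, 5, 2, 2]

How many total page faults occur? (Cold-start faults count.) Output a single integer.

Answer: 6

Derivation:
Step 0: ref 4 → FAULT, frames=[4,-,-,-]
Step 1: ref 4 → HIT, frames=[4,-,-,-]
Step 2: ref 7 → FAULT, frames=[4,7,-,-]
Step 3: ref 5 → FAULT, frames=[4,7,5,-]
Step 4: ref 3 → FAULT, frames=[4,7,5,3]
Step 5: ref 4 → HIT, frames=[4,7,5,3]
Step 6: ref 6 → FAULT (evict 3), frames=[4,7,5,6]
Step 7: ref 2 → FAULT (evict 4), frames=[2,7,5,6]
Step 8: ref 5 → HIT, frames=[2,7,5,6]
Step 9: ref 2 → HIT, frames=[2,7,5,6]
Step 10: ref 2 → HIT, frames=[2,7,5,6]
Total faults: 6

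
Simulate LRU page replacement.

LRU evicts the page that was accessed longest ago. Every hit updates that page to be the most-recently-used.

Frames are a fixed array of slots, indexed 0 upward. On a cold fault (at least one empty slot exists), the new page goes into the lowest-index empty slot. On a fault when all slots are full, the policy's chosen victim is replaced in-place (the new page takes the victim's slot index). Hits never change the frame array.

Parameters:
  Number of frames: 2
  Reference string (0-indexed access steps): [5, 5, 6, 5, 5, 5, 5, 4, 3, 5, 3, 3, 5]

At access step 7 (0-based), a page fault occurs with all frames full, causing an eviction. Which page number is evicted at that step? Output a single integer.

Step 0: ref 5 -> FAULT, frames=[5,-]
Step 1: ref 5 -> HIT, frames=[5,-]
Step 2: ref 6 -> FAULT, frames=[5,6]
Step 3: ref 5 -> HIT, frames=[5,6]
Step 4: ref 5 -> HIT, frames=[5,6]
Step 5: ref 5 -> HIT, frames=[5,6]
Step 6: ref 5 -> HIT, frames=[5,6]
Step 7: ref 4 -> FAULT, evict 6, frames=[5,4]
At step 7: evicted page 6

Answer: 6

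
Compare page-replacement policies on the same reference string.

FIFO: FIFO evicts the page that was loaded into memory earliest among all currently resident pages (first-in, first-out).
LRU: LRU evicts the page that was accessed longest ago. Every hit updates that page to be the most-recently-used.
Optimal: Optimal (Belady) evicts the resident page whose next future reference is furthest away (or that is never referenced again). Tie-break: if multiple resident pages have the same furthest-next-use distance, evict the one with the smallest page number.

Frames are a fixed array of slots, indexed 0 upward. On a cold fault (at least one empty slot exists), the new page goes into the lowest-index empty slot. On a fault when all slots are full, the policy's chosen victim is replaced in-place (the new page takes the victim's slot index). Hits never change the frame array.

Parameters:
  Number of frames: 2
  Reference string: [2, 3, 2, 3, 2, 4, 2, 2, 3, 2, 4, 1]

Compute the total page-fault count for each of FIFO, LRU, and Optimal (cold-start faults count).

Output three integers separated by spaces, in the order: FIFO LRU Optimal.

--- FIFO ---
  step 0: ref 2 -> FAULT, frames=[2,-] (faults so far: 1)
  step 1: ref 3 -> FAULT, frames=[2,3] (faults so far: 2)
  step 2: ref 2 -> HIT, frames=[2,3] (faults so far: 2)
  step 3: ref 3 -> HIT, frames=[2,3] (faults so far: 2)
  step 4: ref 2 -> HIT, frames=[2,3] (faults so far: 2)
  step 5: ref 4 -> FAULT, evict 2, frames=[4,3] (faults so far: 3)
  step 6: ref 2 -> FAULT, evict 3, frames=[4,2] (faults so far: 4)
  step 7: ref 2 -> HIT, frames=[4,2] (faults so far: 4)
  step 8: ref 3 -> FAULT, evict 4, frames=[3,2] (faults so far: 5)
  step 9: ref 2 -> HIT, frames=[3,2] (faults so far: 5)
  step 10: ref 4 -> FAULT, evict 2, frames=[3,4] (faults so far: 6)
  step 11: ref 1 -> FAULT, evict 3, frames=[1,4] (faults so far: 7)
  FIFO total faults: 7
--- LRU ---
  step 0: ref 2 -> FAULT, frames=[2,-] (faults so far: 1)
  step 1: ref 3 -> FAULT, frames=[2,3] (faults so far: 2)
  step 2: ref 2 -> HIT, frames=[2,3] (faults so far: 2)
  step 3: ref 3 -> HIT, frames=[2,3] (faults so far: 2)
  step 4: ref 2 -> HIT, frames=[2,3] (faults so far: 2)
  step 5: ref 4 -> FAULT, evict 3, frames=[2,4] (faults so far: 3)
  step 6: ref 2 -> HIT, frames=[2,4] (faults so far: 3)
  step 7: ref 2 -> HIT, frames=[2,4] (faults so far: 3)
  step 8: ref 3 -> FAULT, evict 4, frames=[2,3] (faults so far: 4)
  step 9: ref 2 -> HIT, frames=[2,3] (faults so far: 4)
  step 10: ref 4 -> FAULT, evict 3, frames=[2,4] (faults so far: 5)
  step 11: ref 1 -> FAULT, evict 2, frames=[1,4] (faults so far: 6)
  LRU total faults: 6
--- Optimal ---
  step 0: ref 2 -> FAULT, frames=[2,-] (faults so far: 1)
  step 1: ref 3 -> FAULT, frames=[2,3] (faults so far: 2)
  step 2: ref 2 -> HIT, frames=[2,3] (faults so far: 2)
  step 3: ref 3 -> HIT, frames=[2,3] (faults so far: 2)
  step 4: ref 2 -> HIT, frames=[2,3] (faults so far: 2)
  step 5: ref 4 -> FAULT, evict 3, frames=[2,4] (faults so far: 3)
  step 6: ref 2 -> HIT, frames=[2,4] (faults so far: 3)
  step 7: ref 2 -> HIT, frames=[2,4] (faults so far: 3)
  step 8: ref 3 -> FAULT, evict 4, frames=[2,3] (faults so far: 4)
  step 9: ref 2 -> HIT, frames=[2,3] (faults so far: 4)
  step 10: ref 4 -> FAULT, evict 2, frames=[4,3] (faults so far: 5)
  step 11: ref 1 -> FAULT, evict 3, frames=[4,1] (faults so far: 6)
  Optimal total faults: 6

Answer: 7 6 6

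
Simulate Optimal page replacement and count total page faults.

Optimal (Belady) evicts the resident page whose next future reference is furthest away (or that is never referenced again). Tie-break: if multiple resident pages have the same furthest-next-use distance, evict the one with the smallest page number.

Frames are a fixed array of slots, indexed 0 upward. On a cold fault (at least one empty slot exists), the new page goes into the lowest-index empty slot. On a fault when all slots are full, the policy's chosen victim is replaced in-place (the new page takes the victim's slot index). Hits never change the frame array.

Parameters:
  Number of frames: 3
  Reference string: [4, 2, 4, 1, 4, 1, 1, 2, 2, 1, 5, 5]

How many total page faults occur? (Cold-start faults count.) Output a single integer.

Answer: 4

Derivation:
Step 0: ref 4 → FAULT, frames=[4,-,-]
Step 1: ref 2 → FAULT, frames=[4,2,-]
Step 2: ref 4 → HIT, frames=[4,2,-]
Step 3: ref 1 → FAULT, frames=[4,2,1]
Step 4: ref 4 → HIT, frames=[4,2,1]
Step 5: ref 1 → HIT, frames=[4,2,1]
Step 6: ref 1 → HIT, frames=[4,2,1]
Step 7: ref 2 → HIT, frames=[4,2,1]
Step 8: ref 2 → HIT, frames=[4,2,1]
Step 9: ref 1 → HIT, frames=[4,2,1]
Step 10: ref 5 → FAULT (evict 1), frames=[4,2,5]
Step 11: ref 5 → HIT, frames=[4,2,5]
Total faults: 4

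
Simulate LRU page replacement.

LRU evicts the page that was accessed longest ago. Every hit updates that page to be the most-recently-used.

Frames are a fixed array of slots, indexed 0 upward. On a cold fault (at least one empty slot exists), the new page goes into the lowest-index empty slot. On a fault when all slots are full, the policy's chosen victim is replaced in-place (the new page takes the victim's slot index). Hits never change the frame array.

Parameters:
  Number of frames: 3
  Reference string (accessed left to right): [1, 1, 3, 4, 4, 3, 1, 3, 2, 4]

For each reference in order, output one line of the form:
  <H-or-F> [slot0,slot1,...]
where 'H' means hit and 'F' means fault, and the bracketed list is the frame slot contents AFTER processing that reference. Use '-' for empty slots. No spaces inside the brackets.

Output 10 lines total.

F [1,-,-]
H [1,-,-]
F [1,3,-]
F [1,3,4]
H [1,3,4]
H [1,3,4]
H [1,3,4]
H [1,3,4]
F [1,3,2]
F [4,3,2]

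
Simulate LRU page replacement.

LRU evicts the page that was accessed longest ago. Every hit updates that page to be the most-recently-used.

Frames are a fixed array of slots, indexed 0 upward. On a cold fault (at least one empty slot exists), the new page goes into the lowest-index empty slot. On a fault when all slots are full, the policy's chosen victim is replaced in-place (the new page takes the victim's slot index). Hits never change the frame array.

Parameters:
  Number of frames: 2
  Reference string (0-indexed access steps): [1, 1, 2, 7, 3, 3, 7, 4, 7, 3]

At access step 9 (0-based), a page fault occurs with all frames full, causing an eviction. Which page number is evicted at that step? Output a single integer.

Step 0: ref 1 -> FAULT, frames=[1,-]
Step 1: ref 1 -> HIT, frames=[1,-]
Step 2: ref 2 -> FAULT, frames=[1,2]
Step 3: ref 7 -> FAULT, evict 1, frames=[7,2]
Step 4: ref 3 -> FAULT, evict 2, frames=[7,3]
Step 5: ref 3 -> HIT, frames=[7,3]
Step 6: ref 7 -> HIT, frames=[7,3]
Step 7: ref 4 -> FAULT, evict 3, frames=[7,4]
Step 8: ref 7 -> HIT, frames=[7,4]
Step 9: ref 3 -> FAULT, evict 4, frames=[7,3]
At step 9: evicted page 4

Answer: 4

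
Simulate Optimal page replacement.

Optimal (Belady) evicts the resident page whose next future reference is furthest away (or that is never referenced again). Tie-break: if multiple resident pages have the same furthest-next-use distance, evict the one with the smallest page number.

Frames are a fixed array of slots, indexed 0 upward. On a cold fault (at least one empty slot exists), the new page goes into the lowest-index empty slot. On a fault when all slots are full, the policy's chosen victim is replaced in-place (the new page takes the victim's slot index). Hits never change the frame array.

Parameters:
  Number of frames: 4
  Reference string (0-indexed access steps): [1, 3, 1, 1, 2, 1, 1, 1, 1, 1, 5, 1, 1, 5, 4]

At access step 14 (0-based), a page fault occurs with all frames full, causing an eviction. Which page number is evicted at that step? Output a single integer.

Answer: 1

Derivation:
Step 0: ref 1 -> FAULT, frames=[1,-,-,-]
Step 1: ref 3 -> FAULT, frames=[1,3,-,-]
Step 2: ref 1 -> HIT, frames=[1,3,-,-]
Step 3: ref 1 -> HIT, frames=[1,3,-,-]
Step 4: ref 2 -> FAULT, frames=[1,3,2,-]
Step 5: ref 1 -> HIT, frames=[1,3,2,-]
Step 6: ref 1 -> HIT, frames=[1,3,2,-]
Step 7: ref 1 -> HIT, frames=[1,3,2,-]
Step 8: ref 1 -> HIT, frames=[1,3,2,-]
Step 9: ref 1 -> HIT, frames=[1,3,2,-]
Step 10: ref 5 -> FAULT, frames=[1,3,2,5]
Step 11: ref 1 -> HIT, frames=[1,3,2,5]
Step 12: ref 1 -> HIT, frames=[1,3,2,5]
Step 13: ref 5 -> HIT, frames=[1,3,2,5]
Step 14: ref 4 -> FAULT, evict 1, frames=[4,3,2,5]
At step 14: evicted page 1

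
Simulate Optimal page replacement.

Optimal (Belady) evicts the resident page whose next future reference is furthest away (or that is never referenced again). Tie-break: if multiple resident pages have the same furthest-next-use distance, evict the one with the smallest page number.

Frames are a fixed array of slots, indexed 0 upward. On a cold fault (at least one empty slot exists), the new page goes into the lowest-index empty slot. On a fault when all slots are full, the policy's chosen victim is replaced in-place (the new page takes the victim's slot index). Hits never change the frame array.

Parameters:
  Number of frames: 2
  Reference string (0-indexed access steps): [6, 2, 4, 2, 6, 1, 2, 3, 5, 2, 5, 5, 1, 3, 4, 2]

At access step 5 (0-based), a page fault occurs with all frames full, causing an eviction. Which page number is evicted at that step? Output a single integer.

Step 0: ref 6 -> FAULT, frames=[6,-]
Step 1: ref 2 -> FAULT, frames=[6,2]
Step 2: ref 4 -> FAULT, evict 6, frames=[4,2]
Step 3: ref 2 -> HIT, frames=[4,2]
Step 4: ref 6 -> FAULT, evict 4, frames=[6,2]
Step 5: ref 1 -> FAULT, evict 6, frames=[1,2]
At step 5: evicted page 6

Answer: 6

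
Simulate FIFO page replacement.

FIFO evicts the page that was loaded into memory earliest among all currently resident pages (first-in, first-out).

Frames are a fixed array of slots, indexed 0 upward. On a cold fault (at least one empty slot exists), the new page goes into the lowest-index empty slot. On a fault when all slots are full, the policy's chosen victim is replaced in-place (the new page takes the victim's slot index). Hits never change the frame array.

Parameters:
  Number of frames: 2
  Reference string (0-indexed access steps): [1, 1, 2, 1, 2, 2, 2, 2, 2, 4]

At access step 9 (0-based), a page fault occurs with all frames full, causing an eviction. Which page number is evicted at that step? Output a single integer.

Step 0: ref 1 -> FAULT, frames=[1,-]
Step 1: ref 1 -> HIT, frames=[1,-]
Step 2: ref 2 -> FAULT, frames=[1,2]
Step 3: ref 1 -> HIT, frames=[1,2]
Step 4: ref 2 -> HIT, frames=[1,2]
Step 5: ref 2 -> HIT, frames=[1,2]
Step 6: ref 2 -> HIT, frames=[1,2]
Step 7: ref 2 -> HIT, frames=[1,2]
Step 8: ref 2 -> HIT, frames=[1,2]
Step 9: ref 4 -> FAULT, evict 1, frames=[4,2]
At step 9: evicted page 1

Answer: 1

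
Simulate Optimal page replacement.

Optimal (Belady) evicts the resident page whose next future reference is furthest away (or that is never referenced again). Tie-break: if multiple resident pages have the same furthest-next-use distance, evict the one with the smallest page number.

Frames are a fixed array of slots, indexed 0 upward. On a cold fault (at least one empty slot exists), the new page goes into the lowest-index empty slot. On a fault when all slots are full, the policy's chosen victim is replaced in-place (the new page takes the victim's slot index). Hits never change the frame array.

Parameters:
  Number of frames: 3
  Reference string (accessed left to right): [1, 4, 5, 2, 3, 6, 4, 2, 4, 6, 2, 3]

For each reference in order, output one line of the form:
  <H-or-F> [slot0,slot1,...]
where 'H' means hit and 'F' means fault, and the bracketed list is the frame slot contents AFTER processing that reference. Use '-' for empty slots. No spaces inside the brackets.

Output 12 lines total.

F [1,-,-]
F [1,4,-]
F [1,4,5]
F [2,4,5]
F [2,4,3]
F [2,4,6]
H [2,4,6]
H [2,4,6]
H [2,4,6]
H [2,4,6]
H [2,4,6]
F [3,4,6]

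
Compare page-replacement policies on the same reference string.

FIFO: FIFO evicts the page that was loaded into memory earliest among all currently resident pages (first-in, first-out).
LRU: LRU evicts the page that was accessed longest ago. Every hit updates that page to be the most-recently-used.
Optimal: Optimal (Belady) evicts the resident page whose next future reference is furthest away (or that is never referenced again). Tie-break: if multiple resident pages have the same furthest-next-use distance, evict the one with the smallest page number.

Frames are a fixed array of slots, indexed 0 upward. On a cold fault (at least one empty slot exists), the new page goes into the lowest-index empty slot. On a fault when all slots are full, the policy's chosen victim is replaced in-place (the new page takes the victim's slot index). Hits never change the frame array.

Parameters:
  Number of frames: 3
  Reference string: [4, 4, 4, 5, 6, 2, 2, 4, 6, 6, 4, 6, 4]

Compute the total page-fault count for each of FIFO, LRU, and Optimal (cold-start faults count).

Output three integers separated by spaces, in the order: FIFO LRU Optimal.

Answer: 5 5 4

Derivation:
--- FIFO ---
  step 0: ref 4 -> FAULT, frames=[4,-,-] (faults so far: 1)
  step 1: ref 4 -> HIT, frames=[4,-,-] (faults so far: 1)
  step 2: ref 4 -> HIT, frames=[4,-,-] (faults so far: 1)
  step 3: ref 5 -> FAULT, frames=[4,5,-] (faults so far: 2)
  step 4: ref 6 -> FAULT, frames=[4,5,6] (faults so far: 3)
  step 5: ref 2 -> FAULT, evict 4, frames=[2,5,6] (faults so far: 4)
  step 6: ref 2 -> HIT, frames=[2,5,6] (faults so far: 4)
  step 7: ref 4 -> FAULT, evict 5, frames=[2,4,6] (faults so far: 5)
  step 8: ref 6 -> HIT, frames=[2,4,6] (faults so far: 5)
  step 9: ref 6 -> HIT, frames=[2,4,6] (faults so far: 5)
  step 10: ref 4 -> HIT, frames=[2,4,6] (faults so far: 5)
  step 11: ref 6 -> HIT, frames=[2,4,6] (faults so far: 5)
  step 12: ref 4 -> HIT, frames=[2,4,6] (faults so far: 5)
  FIFO total faults: 5
--- LRU ---
  step 0: ref 4 -> FAULT, frames=[4,-,-] (faults so far: 1)
  step 1: ref 4 -> HIT, frames=[4,-,-] (faults so far: 1)
  step 2: ref 4 -> HIT, frames=[4,-,-] (faults so far: 1)
  step 3: ref 5 -> FAULT, frames=[4,5,-] (faults so far: 2)
  step 4: ref 6 -> FAULT, frames=[4,5,6] (faults so far: 3)
  step 5: ref 2 -> FAULT, evict 4, frames=[2,5,6] (faults so far: 4)
  step 6: ref 2 -> HIT, frames=[2,5,6] (faults so far: 4)
  step 7: ref 4 -> FAULT, evict 5, frames=[2,4,6] (faults so far: 5)
  step 8: ref 6 -> HIT, frames=[2,4,6] (faults so far: 5)
  step 9: ref 6 -> HIT, frames=[2,4,6] (faults so far: 5)
  step 10: ref 4 -> HIT, frames=[2,4,6] (faults so far: 5)
  step 11: ref 6 -> HIT, frames=[2,4,6] (faults so far: 5)
  step 12: ref 4 -> HIT, frames=[2,4,6] (faults so far: 5)
  LRU total faults: 5
--- Optimal ---
  step 0: ref 4 -> FAULT, frames=[4,-,-] (faults so far: 1)
  step 1: ref 4 -> HIT, frames=[4,-,-] (faults so far: 1)
  step 2: ref 4 -> HIT, frames=[4,-,-] (faults so far: 1)
  step 3: ref 5 -> FAULT, frames=[4,5,-] (faults so far: 2)
  step 4: ref 6 -> FAULT, frames=[4,5,6] (faults so far: 3)
  step 5: ref 2 -> FAULT, evict 5, frames=[4,2,6] (faults so far: 4)
  step 6: ref 2 -> HIT, frames=[4,2,6] (faults so far: 4)
  step 7: ref 4 -> HIT, frames=[4,2,6] (faults so far: 4)
  step 8: ref 6 -> HIT, frames=[4,2,6] (faults so far: 4)
  step 9: ref 6 -> HIT, frames=[4,2,6] (faults so far: 4)
  step 10: ref 4 -> HIT, frames=[4,2,6] (faults so far: 4)
  step 11: ref 6 -> HIT, frames=[4,2,6] (faults so far: 4)
  step 12: ref 4 -> HIT, frames=[4,2,6] (faults so far: 4)
  Optimal total faults: 4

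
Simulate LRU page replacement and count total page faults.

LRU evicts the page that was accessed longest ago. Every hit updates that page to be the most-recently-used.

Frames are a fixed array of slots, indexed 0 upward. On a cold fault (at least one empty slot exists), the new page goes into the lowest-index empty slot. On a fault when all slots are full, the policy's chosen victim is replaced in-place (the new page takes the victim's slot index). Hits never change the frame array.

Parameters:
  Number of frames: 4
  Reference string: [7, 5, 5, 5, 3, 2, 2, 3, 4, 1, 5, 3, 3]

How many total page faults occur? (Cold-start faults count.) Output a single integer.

Answer: 7

Derivation:
Step 0: ref 7 → FAULT, frames=[7,-,-,-]
Step 1: ref 5 → FAULT, frames=[7,5,-,-]
Step 2: ref 5 → HIT, frames=[7,5,-,-]
Step 3: ref 5 → HIT, frames=[7,5,-,-]
Step 4: ref 3 → FAULT, frames=[7,5,3,-]
Step 5: ref 2 → FAULT, frames=[7,5,3,2]
Step 6: ref 2 → HIT, frames=[7,5,3,2]
Step 7: ref 3 → HIT, frames=[7,5,3,2]
Step 8: ref 4 → FAULT (evict 7), frames=[4,5,3,2]
Step 9: ref 1 → FAULT (evict 5), frames=[4,1,3,2]
Step 10: ref 5 → FAULT (evict 2), frames=[4,1,3,5]
Step 11: ref 3 → HIT, frames=[4,1,3,5]
Step 12: ref 3 → HIT, frames=[4,1,3,5]
Total faults: 7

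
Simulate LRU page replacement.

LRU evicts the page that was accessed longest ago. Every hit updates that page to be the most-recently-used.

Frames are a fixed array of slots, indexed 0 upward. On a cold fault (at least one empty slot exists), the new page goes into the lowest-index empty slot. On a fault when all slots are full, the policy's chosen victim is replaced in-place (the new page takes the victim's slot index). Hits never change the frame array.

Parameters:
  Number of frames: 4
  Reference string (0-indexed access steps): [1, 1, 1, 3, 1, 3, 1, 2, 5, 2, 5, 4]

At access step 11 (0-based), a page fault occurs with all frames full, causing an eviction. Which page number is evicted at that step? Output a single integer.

Step 0: ref 1 -> FAULT, frames=[1,-,-,-]
Step 1: ref 1 -> HIT, frames=[1,-,-,-]
Step 2: ref 1 -> HIT, frames=[1,-,-,-]
Step 3: ref 3 -> FAULT, frames=[1,3,-,-]
Step 4: ref 1 -> HIT, frames=[1,3,-,-]
Step 5: ref 3 -> HIT, frames=[1,3,-,-]
Step 6: ref 1 -> HIT, frames=[1,3,-,-]
Step 7: ref 2 -> FAULT, frames=[1,3,2,-]
Step 8: ref 5 -> FAULT, frames=[1,3,2,5]
Step 9: ref 2 -> HIT, frames=[1,3,2,5]
Step 10: ref 5 -> HIT, frames=[1,3,2,5]
Step 11: ref 4 -> FAULT, evict 3, frames=[1,4,2,5]
At step 11: evicted page 3

Answer: 3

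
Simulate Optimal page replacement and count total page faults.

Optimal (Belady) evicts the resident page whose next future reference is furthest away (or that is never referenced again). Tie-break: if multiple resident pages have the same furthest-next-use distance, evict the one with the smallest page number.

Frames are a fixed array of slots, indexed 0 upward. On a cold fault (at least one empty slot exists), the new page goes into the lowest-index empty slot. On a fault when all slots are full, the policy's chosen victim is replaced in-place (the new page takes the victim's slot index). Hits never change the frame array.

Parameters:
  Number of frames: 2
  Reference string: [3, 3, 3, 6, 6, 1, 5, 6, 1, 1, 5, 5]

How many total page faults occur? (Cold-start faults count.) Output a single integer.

Answer: 5

Derivation:
Step 0: ref 3 → FAULT, frames=[3,-]
Step 1: ref 3 → HIT, frames=[3,-]
Step 2: ref 3 → HIT, frames=[3,-]
Step 3: ref 6 → FAULT, frames=[3,6]
Step 4: ref 6 → HIT, frames=[3,6]
Step 5: ref 1 → FAULT (evict 3), frames=[1,6]
Step 6: ref 5 → FAULT (evict 1), frames=[5,6]
Step 7: ref 6 → HIT, frames=[5,6]
Step 8: ref 1 → FAULT (evict 6), frames=[5,1]
Step 9: ref 1 → HIT, frames=[5,1]
Step 10: ref 5 → HIT, frames=[5,1]
Step 11: ref 5 → HIT, frames=[5,1]
Total faults: 5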